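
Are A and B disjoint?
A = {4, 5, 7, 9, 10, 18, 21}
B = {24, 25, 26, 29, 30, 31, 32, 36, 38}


Disjoint means A ∩ B = ∅.
A ∩ B = ∅
A ∩ B = ∅, so A and B are disjoint.

Yes, A and B are disjoint


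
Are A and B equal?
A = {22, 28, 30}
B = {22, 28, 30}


Two sets are equal iff they have exactly the same elements.
A = {22, 28, 30}
B = {22, 28, 30}
Same elements → A = B

Yes, A = B


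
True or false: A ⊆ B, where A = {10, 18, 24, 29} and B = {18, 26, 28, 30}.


A ⊆ B means every element of A is in B.
Elements in A not in B: {10, 24, 29}
So A ⊄ B.

No, A ⊄ B


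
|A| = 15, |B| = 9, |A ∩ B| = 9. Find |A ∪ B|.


|A ∪ B| = |A| + |B| - |A ∩ B|
= 15 + 9 - 9
= 15

|A ∪ B| = 15


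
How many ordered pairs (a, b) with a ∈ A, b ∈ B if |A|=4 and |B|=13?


|A × B| = |A| × |B|
= 4 × 13
= 52

|A × B| = 52


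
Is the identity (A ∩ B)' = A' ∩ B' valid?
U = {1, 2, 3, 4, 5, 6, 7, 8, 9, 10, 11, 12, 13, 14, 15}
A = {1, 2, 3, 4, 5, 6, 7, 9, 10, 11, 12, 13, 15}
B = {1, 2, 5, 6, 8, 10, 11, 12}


LHS: A ∩ B = {1, 2, 5, 6, 10, 11, 12}
(A ∩ B)' = U \ (A ∩ B) = {3, 4, 7, 8, 9, 13, 14, 15}
A' = {8, 14}, B' = {3, 4, 7, 9, 13, 14, 15}
Claimed RHS: A' ∩ B' = {14}
Identity is INVALID: LHS = {3, 4, 7, 8, 9, 13, 14, 15} but the RHS claimed here equals {14}. The correct form is (A ∩ B)' = A' ∪ B'.

Identity is invalid: (A ∩ B)' = {3, 4, 7, 8, 9, 13, 14, 15} but A' ∩ B' = {14}. The correct De Morgan law is (A ∩ B)' = A' ∪ B'.


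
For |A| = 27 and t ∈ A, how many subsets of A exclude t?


Subsets of A avoiding t are subsets of A \ {t}, which has 26 elements.
Count = 2^(n-1) = 2^26
= 67108864

Number of subsets avoiding t = 67108864


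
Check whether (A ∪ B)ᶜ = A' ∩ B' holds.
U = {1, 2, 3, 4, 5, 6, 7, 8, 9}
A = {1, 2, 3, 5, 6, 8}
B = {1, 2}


LHS: A ∪ B = {1, 2, 3, 5, 6, 8}
(A ∪ B)' = U \ (A ∪ B) = {4, 7, 9}
A' = {4, 7, 9}, B' = {3, 4, 5, 6, 7, 8, 9}
Claimed RHS: A' ∩ B' = {4, 7, 9}
Identity is VALID: LHS = RHS = {4, 7, 9} ✓

Identity is valid. (A ∪ B)' = A' ∩ B' = {4, 7, 9}


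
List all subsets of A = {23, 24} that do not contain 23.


A subset of A that omits 23 is a subset of A \ {23}, so there are 2^(n-1) = 2^1 = 2 of them.
Subsets excluding 23: ∅, {24}

Subsets excluding 23 (2 total): ∅, {24}


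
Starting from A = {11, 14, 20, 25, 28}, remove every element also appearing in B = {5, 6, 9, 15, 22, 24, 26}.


A \ B = elements in A but not in B
A = {11, 14, 20, 25, 28}
B = {5, 6, 9, 15, 22, 24, 26}
Remove from A any elements in B
A \ B = {11, 14, 20, 25, 28}

A \ B = {11, 14, 20, 25, 28}


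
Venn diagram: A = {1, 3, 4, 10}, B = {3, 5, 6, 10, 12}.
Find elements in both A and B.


A = {1, 3, 4, 10}
B = {3, 5, 6, 10, 12}
Region: in both A and B
Elements: {3, 10}

Elements in both A and B: {3, 10}


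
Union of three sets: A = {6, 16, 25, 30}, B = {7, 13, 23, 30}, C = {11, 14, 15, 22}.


A ∪ B = {6, 7, 13, 16, 23, 25, 30}
(A ∪ B) ∪ C = {6, 7, 11, 13, 14, 15, 16, 22, 23, 25, 30}

A ∪ B ∪ C = {6, 7, 11, 13, 14, 15, 16, 22, 23, 25, 30}


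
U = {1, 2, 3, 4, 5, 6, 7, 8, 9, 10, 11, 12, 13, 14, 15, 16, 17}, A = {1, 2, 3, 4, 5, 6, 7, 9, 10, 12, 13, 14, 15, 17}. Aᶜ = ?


Aᶜ = U \ A = elements in U but not in A
U = {1, 2, 3, 4, 5, 6, 7, 8, 9, 10, 11, 12, 13, 14, 15, 16, 17}
A = {1, 2, 3, 4, 5, 6, 7, 9, 10, 12, 13, 14, 15, 17}
Aᶜ = {8, 11, 16}

Aᶜ = {8, 11, 16}


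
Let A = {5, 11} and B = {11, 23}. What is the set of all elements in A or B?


A ∪ B = all elements in A or B (or both)
A = {5, 11}
B = {11, 23}
A ∪ B = {5, 11, 23}

A ∪ B = {5, 11, 23}


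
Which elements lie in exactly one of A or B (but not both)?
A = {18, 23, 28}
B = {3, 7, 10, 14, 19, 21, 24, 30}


A △ B = (A \ B) ∪ (B \ A) = elements in exactly one of A or B
A \ B = {18, 23, 28}
B \ A = {3, 7, 10, 14, 19, 21, 24, 30}
A △ B = {3, 7, 10, 14, 18, 19, 21, 23, 24, 28, 30}

A △ B = {3, 7, 10, 14, 18, 19, 21, 23, 24, 28, 30}


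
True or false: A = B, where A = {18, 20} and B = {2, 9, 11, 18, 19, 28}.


Two sets are equal iff they have exactly the same elements.
A = {18, 20}
B = {2, 9, 11, 18, 19, 28}
Differences: {2, 9, 11, 19, 20, 28}
A ≠ B

No, A ≠ B


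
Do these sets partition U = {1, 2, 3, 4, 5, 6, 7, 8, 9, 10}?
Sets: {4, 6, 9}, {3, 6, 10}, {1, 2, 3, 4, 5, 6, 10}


A partition requires: (1) non-empty parts, (2) pairwise disjoint, (3) union = U
Parts: {4, 6, 9}, {3, 6, 10}, {1, 2, 3, 4, 5, 6, 10}
Union of parts: {1, 2, 3, 4, 5, 6, 9, 10}
U = {1, 2, 3, 4, 5, 6, 7, 8, 9, 10}
All non-empty? True
Pairwise disjoint? False
Covers U? False

No, not a valid partition


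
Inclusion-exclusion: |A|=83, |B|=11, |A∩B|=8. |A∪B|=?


|A ∪ B| = |A| + |B| - |A ∩ B|
= 83 + 11 - 8
= 86

|A ∪ B| = 86


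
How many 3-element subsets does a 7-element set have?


C(n,k) = n! / (k!(n-k)!)
C(7,3) = 7! / (3!4!)
= 35

C(7,3) = 35


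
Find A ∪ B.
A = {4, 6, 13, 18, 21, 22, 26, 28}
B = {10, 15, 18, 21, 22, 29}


A ∪ B = all elements in A or B (or both)
A = {4, 6, 13, 18, 21, 22, 26, 28}
B = {10, 15, 18, 21, 22, 29}
A ∪ B = {4, 6, 10, 13, 15, 18, 21, 22, 26, 28, 29}

A ∪ B = {4, 6, 10, 13, 15, 18, 21, 22, 26, 28, 29}


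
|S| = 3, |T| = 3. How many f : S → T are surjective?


n = |S| = 3, k = |T| = 3. Surjections via inclusion-exclusion:
S(n,k) = Σ(-1)^i × C(k,i) × (k-i)^n, i=0 to k
i=0: (-1)^0×C(3,0)×3^3 = 27
i=1: (-1)^1×C(3,1)×2^3 = -24
i=2: (-1)^2×C(3,2)×1^3 = 3
i=3: (-1)^3×C(3,3)×0^3 = 0
Total = 6

Number of surjections = 6


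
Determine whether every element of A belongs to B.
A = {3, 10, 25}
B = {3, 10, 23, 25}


A ⊆ B means every element of A is in B.
All elements of A are in B.
So A ⊆ B.

Yes, A ⊆ B


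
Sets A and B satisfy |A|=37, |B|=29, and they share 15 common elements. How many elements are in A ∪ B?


|A ∪ B| = |A| + |B| - |A ∩ B|
= 37 + 29 - 15
= 51

|A ∪ B| = 51


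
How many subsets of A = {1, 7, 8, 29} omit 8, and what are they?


A subset of A that omits 8 is a subset of A \ {8}, so there are 2^(n-1) = 2^3 = 8 of them.
Subsets excluding 8: ∅, {1}, {7}, {29}, {1, 7}, {1, 29}, {7, 29}, {1, 7, 29}

Subsets excluding 8 (8 total): ∅, {1}, {7}, {29}, {1, 7}, {1, 29}, {7, 29}, {1, 7, 29}


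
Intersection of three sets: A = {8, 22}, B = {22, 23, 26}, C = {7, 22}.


A ∩ B = {22}
(A ∩ B) ∩ C = {22}

A ∩ B ∩ C = {22}


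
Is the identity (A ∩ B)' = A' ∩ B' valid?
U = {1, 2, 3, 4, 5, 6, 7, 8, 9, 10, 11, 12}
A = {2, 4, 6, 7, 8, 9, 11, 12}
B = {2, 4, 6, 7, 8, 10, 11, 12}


LHS: A ∩ B = {2, 4, 6, 7, 8, 11, 12}
(A ∩ B)' = U \ (A ∩ B) = {1, 3, 5, 9, 10}
A' = {1, 3, 5, 10}, B' = {1, 3, 5, 9}
Claimed RHS: A' ∩ B' = {1, 3, 5}
Identity is INVALID: LHS = {1, 3, 5, 9, 10} but the RHS claimed here equals {1, 3, 5}. The correct form is (A ∩ B)' = A' ∪ B'.

Identity is invalid: (A ∩ B)' = {1, 3, 5, 9, 10} but A' ∩ B' = {1, 3, 5}. The correct De Morgan law is (A ∩ B)' = A' ∪ B'.


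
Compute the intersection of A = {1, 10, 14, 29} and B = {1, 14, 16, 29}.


A ∩ B = elements in both A and B
A = {1, 10, 14, 29}
B = {1, 14, 16, 29}
A ∩ B = {1, 14, 29}

A ∩ B = {1, 14, 29}


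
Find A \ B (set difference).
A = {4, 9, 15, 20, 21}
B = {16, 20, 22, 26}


A \ B = elements in A but not in B
A = {4, 9, 15, 20, 21}
B = {16, 20, 22, 26}
Remove from A any elements in B
A \ B = {4, 9, 15, 21}

A \ B = {4, 9, 15, 21}


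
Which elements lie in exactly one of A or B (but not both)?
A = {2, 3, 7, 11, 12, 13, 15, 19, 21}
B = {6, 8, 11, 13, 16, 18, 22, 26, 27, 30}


A △ B = (A \ B) ∪ (B \ A) = elements in exactly one of A or B
A \ B = {2, 3, 7, 12, 15, 19, 21}
B \ A = {6, 8, 16, 18, 22, 26, 27, 30}
A △ B = {2, 3, 6, 7, 8, 12, 15, 16, 18, 19, 21, 22, 26, 27, 30}

A △ B = {2, 3, 6, 7, 8, 12, 15, 16, 18, 19, 21, 22, 26, 27, 30}


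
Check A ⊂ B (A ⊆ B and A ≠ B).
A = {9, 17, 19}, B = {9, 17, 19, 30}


A ⊂ B requires: A ⊆ B AND A ≠ B.
A ⊆ B? Yes
A = B? No
A ⊂ B: Yes (A is a proper subset of B)

Yes, A ⊂ B


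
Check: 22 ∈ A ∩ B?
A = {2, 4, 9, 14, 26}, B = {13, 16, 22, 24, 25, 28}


A = {2, 4, 9, 14, 26}, B = {13, 16, 22, 24, 25, 28}
A ∩ B = elements in both A and B
A ∩ B = ∅
Checking if 22 ∈ A ∩ B
22 is not in A ∩ B → False

22 ∉ A ∩ B


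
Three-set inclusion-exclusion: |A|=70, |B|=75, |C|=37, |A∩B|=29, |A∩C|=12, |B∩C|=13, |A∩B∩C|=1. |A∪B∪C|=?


|A∪B∪C| = |A|+|B|+|C| - |A∩B|-|A∩C|-|B∩C| + |A∩B∩C|
= 70+75+37 - 29-12-13 + 1
= 182 - 54 + 1
= 129

|A ∪ B ∪ C| = 129


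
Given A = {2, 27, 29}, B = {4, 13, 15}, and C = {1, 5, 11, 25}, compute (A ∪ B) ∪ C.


A ∪ B = {2, 4, 13, 15, 27, 29}
(A ∪ B) ∪ C = {1, 2, 4, 5, 11, 13, 15, 25, 27, 29}

A ∪ B ∪ C = {1, 2, 4, 5, 11, 13, 15, 25, 27, 29}


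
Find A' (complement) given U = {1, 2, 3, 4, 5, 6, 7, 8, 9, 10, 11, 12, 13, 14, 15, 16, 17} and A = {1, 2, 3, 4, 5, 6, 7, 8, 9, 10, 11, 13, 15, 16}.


Aᶜ = U \ A = elements in U but not in A
U = {1, 2, 3, 4, 5, 6, 7, 8, 9, 10, 11, 12, 13, 14, 15, 16, 17}
A = {1, 2, 3, 4, 5, 6, 7, 8, 9, 10, 11, 13, 15, 16}
Aᶜ = {12, 14, 17}

Aᶜ = {12, 14, 17}


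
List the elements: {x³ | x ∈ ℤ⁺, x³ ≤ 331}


Checking each candidate:
Condition: positive perfect cubes ≤ 331
Result = {1, 8, 27, 64, 125, 216}

{1, 8, 27, 64, 125, 216}


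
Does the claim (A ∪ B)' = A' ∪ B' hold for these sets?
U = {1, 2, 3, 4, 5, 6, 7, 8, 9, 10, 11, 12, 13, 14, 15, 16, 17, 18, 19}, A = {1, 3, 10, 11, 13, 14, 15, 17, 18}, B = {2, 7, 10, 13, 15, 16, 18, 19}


LHS: A ∪ B = {1, 2, 3, 7, 10, 11, 13, 14, 15, 16, 17, 18, 19}
(A ∪ B)' = U \ (A ∪ B) = {4, 5, 6, 8, 9, 12}
A' = {2, 4, 5, 6, 7, 8, 9, 12, 16, 19}, B' = {1, 3, 4, 5, 6, 8, 9, 11, 12, 14, 17}
Claimed RHS: A' ∪ B' = {1, 2, 3, 4, 5, 6, 7, 8, 9, 11, 12, 14, 16, 17, 19}
Identity is INVALID: LHS = {4, 5, 6, 8, 9, 12} but the RHS claimed here equals {1, 2, 3, 4, 5, 6, 7, 8, 9, 11, 12, 14, 16, 17, 19}. The correct form is (A ∪ B)' = A' ∩ B'.

Identity is invalid: (A ∪ B)' = {4, 5, 6, 8, 9, 12} but A' ∪ B' = {1, 2, 3, 4, 5, 6, 7, 8, 9, 11, 12, 14, 16, 17, 19}. The correct De Morgan law is (A ∪ B)' = A' ∩ B'.


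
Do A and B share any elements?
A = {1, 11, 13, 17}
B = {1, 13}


Disjoint means A ∩ B = ∅.
A ∩ B = {1, 13}
A ∩ B ≠ ∅, so A and B are NOT disjoint.

Yes — A and B share the element(s) of A ∩ B = {1, 13}, so they are not disjoint


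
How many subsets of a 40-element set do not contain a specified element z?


Subsets of A avoiding z are subsets of A \ {z}, which has 39 elements.
Count = 2^(n-1) = 2^39
= 549755813888

Number of subsets avoiding z = 549755813888


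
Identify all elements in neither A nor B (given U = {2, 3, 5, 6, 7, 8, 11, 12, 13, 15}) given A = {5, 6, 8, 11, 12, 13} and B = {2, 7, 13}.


A = {5, 6, 8, 11, 12, 13}
B = {2, 7, 13}
Region: in neither A nor B (given U = {2, 3, 5, 6, 7, 8, 11, 12, 13, 15})
Elements: {3, 15}

Elements in neither A nor B (given U = {2, 3, 5, 6, 7, 8, 11, 12, 13, 15}): {3, 15}


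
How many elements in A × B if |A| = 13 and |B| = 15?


|A × B| = |A| × |B|
= 13 × 15
= 195

|A × B| = 195


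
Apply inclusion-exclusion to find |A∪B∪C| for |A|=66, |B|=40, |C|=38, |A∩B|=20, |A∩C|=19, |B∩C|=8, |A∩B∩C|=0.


|A∪B∪C| = |A|+|B|+|C| - |A∩B|-|A∩C|-|B∩C| + |A∩B∩C|
= 66+40+38 - 20-19-8 + 0
= 144 - 47 + 0
= 97

|A ∪ B ∪ C| = 97


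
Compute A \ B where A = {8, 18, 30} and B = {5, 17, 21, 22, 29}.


A \ B = elements in A but not in B
A = {8, 18, 30}
B = {5, 17, 21, 22, 29}
Remove from A any elements in B
A \ B = {8, 18, 30}

A \ B = {8, 18, 30}


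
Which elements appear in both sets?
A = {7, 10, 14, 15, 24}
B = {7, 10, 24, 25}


A ∩ B = elements in both A and B
A = {7, 10, 14, 15, 24}
B = {7, 10, 24, 25}
A ∩ B = {7, 10, 24}

A ∩ B = {7, 10, 24}


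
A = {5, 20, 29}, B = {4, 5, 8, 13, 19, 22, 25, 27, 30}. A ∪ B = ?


A ∪ B = all elements in A or B (or both)
A = {5, 20, 29}
B = {4, 5, 8, 13, 19, 22, 25, 27, 30}
A ∪ B = {4, 5, 8, 13, 19, 20, 22, 25, 27, 29, 30}

A ∪ B = {4, 5, 8, 13, 19, 20, 22, 25, 27, 29, 30}


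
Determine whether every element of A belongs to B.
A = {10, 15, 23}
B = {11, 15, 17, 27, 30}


A ⊆ B means every element of A is in B.
Elements in A not in B: {10, 23}
So A ⊄ B.

No, A ⊄ B


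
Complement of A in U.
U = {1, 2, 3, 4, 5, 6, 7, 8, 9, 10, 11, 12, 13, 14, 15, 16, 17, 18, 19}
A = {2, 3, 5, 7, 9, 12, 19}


Aᶜ = U \ A = elements in U but not in A
U = {1, 2, 3, 4, 5, 6, 7, 8, 9, 10, 11, 12, 13, 14, 15, 16, 17, 18, 19}
A = {2, 3, 5, 7, 9, 12, 19}
Aᶜ = {1, 4, 6, 8, 10, 11, 13, 14, 15, 16, 17, 18}

Aᶜ = {1, 4, 6, 8, 10, 11, 13, 14, 15, 16, 17, 18}


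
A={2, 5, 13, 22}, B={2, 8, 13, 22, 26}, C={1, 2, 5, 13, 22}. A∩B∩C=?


A ∩ B = {2, 13, 22}
(A ∩ B) ∩ C = {2, 13, 22}

A ∩ B ∩ C = {2, 13, 22}


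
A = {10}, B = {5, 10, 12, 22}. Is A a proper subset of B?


A ⊂ B requires: A ⊆ B AND A ≠ B.
A ⊆ B? Yes
A = B? No
A ⊂ B: Yes (A is a proper subset of B)

Yes, A ⊂ B


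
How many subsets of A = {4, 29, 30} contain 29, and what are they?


A subset of A contains 29 iff the remaining 2 elements form any subset of A \ {29}.
Count: 2^(n-1) = 2^2 = 4
Subsets containing 29: {29}, {4, 29}, {29, 30}, {4, 29, 30}

Subsets containing 29 (4 total): {29}, {4, 29}, {29, 30}, {4, 29, 30}


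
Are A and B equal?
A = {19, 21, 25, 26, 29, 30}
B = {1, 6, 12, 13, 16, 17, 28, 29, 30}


Two sets are equal iff they have exactly the same elements.
A = {19, 21, 25, 26, 29, 30}
B = {1, 6, 12, 13, 16, 17, 28, 29, 30}
Differences: {1, 6, 12, 13, 16, 17, 19, 21, 25, 26, 28}
A ≠ B

No, A ≠ B


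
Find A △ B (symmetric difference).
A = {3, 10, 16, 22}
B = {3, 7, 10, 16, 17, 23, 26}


A △ B = (A \ B) ∪ (B \ A) = elements in exactly one of A or B
A \ B = {22}
B \ A = {7, 17, 23, 26}
A △ B = {7, 17, 22, 23, 26}

A △ B = {7, 17, 22, 23, 26}


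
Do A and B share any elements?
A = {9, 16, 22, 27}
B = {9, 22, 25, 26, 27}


Disjoint means A ∩ B = ∅.
A ∩ B = {9, 22, 27}
A ∩ B ≠ ∅, so A and B are NOT disjoint.

Yes — A and B share the element(s) of A ∩ B = {9, 22, 27}, so they are not disjoint


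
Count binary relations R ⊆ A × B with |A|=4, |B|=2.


A relation from A to B is any subset of A × B.
|A × B| = 4 × 2 = 8
# relations = 2^|A × B| = 2^8 = 256

Number of relations = 256


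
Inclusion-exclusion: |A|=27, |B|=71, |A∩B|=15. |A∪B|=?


|A ∪ B| = |A| + |B| - |A ∩ B|
= 27 + 71 - 15
= 83

|A ∪ B| = 83


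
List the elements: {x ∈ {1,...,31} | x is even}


Checking each candidate:
Condition: even numbers in {1,...,31}
Result = {2, 4, 6, 8, 10, 12, 14, 16, 18, 20, 22, 24, 26, 28, 30}

{2, 4, 6, 8, 10, 12, 14, 16, 18, 20, 22, 24, 26, 28, 30}


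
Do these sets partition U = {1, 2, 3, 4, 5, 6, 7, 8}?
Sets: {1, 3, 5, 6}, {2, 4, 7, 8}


A partition requires: (1) non-empty parts, (2) pairwise disjoint, (3) union = U
Parts: {1, 3, 5, 6}, {2, 4, 7, 8}
Union of parts: {1, 2, 3, 4, 5, 6, 7, 8}
U = {1, 2, 3, 4, 5, 6, 7, 8}
All non-empty? True
Pairwise disjoint? True
Covers U? True

Yes, valid partition


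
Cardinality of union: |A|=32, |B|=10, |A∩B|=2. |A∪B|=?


|A ∪ B| = |A| + |B| - |A ∩ B|
= 32 + 10 - 2
= 40

|A ∪ B| = 40


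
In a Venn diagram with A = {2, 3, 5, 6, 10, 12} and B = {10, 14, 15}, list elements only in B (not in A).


A = {2, 3, 5, 6, 10, 12}
B = {10, 14, 15}
Region: only in B (not in A)
Elements: {14, 15}

Elements only in B (not in A): {14, 15}


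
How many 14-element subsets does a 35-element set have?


C(n,k) = n! / (k!(n-k)!)
C(35,14) = 35! / (14!21!)
= 2319959400

C(35,14) = 2319959400


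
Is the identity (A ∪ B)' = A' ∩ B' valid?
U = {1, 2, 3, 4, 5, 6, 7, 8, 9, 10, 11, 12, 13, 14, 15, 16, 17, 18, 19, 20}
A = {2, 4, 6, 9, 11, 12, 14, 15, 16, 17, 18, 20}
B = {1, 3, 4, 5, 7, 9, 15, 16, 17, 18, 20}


LHS: A ∪ B = {1, 2, 3, 4, 5, 6, 7, 9, 11, 12, 14, 15, 16, 17, 18, 20}
(A ∪ B)' = U \ (A ∪ B) = {8, 10, 13, 19}
A' = {1, 3, 5, 7, 8, 10, 13, 19}, B' = {2, 6, 8, 10, 11, 12, 13, 14, 19}
Claimed RHS: A' ∩ B' = {8, 10, 13, 19}
Identity is VALID: LHS = RHS = {8, 10, 13, 19} ✓

Identity is valid. (A ∪ B)' = A' ∩ B' = {8, 10, 13, 19}


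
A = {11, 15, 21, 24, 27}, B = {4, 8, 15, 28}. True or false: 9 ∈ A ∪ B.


A = {11, 15, 21, 24, 27}, B = {4, 8, 15, 28}
A ∪ B = all elements in A or B
A ∪ B = {4, 8, 11, 15, 21, 24, 27, 28}
Checking if 9 ∈ A ∪ B
9 is not in A ∪ B → False

9 ∉ A ∪ B


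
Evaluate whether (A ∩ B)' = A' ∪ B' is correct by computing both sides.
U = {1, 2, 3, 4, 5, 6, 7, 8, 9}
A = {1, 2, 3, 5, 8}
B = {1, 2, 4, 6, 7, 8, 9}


LHS: A ∩ B = {1, 2, 8}
(A ∩ B)' = U \ (A ∩ B) = {3, 4, 5, 6, 7, 9}
A' = {4, 6, 7, 9}, B' = {3, 5}
Claimed RHS: A' ∪ B' = {3, 4, 5, 6, 7, 9}
Identity is VALID: LHS = RHS = {3, 4, 5, 6, 7, 9} ✓

Identity is valid. (A ∩ B)' = A' ∪ B' = {3, 4, 5, 6, 7, 9}


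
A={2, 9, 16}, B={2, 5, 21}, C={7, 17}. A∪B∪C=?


A ∪ B = {2, 5, 9, 16, 21}
(A ∪ B) ∪ C = {2, 5, 7, 9, 16, 17, 21}

A ∪ B ∪ C = {2, 5, 7, 9, 16, 17, 21}


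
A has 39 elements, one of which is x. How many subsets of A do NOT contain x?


Subsets of A avoiding x are subsets of A \ {x}, which has 38 elements.
Count = 2^(n-1) = 2^38
= 274877906944

Number of subsets avoiding x = 274877906944


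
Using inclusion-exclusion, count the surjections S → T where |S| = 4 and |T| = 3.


n = |S| = 4, k = |T| = 3. Surjections via inclusion-exclusion:
S(n,k) = Σ(-1)^i × C(k,i) × (k-i)^n, i=0 to k
i=0: (-1)^0×C(3,0)×3^4 = 81
i=1: (-1)^1×C(3,1)×2^4 = -48
i=2: (-1)^2×C(3,2)×1^4 = 3
i=3: (-1)^3×C(3,3)×0^4 = 0
Total = 36

Number of surjections = 36


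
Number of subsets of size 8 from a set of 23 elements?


C(n,k) = n! / (k!(n-k)!)
C(23,8) = 23! / (8!15!)
= 490314

C(23,8) = 490314


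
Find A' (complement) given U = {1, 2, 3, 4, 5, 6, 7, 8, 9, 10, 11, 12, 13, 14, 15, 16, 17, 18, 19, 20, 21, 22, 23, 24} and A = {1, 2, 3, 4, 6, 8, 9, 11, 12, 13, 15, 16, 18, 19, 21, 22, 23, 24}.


Aᶜ = U \ A = elements in U but not in A
U = {1, 2, 3, 4, 5, 6, 7, 8, 9, 10, 11, 12, 13, 14, 15, 16, 17, 18, 19, 20, 21, 22, 23, 24}
A = {1, 2, 3, 4, 6, 8, 9, 11, 12, 13, 15, 16, 18, 19, 21, 22, 23, 24}
Aᶜ = {5, 7, 10, 14, 17, 20}

Aᶜ = {5, 7, 10, 14, 17, 20}


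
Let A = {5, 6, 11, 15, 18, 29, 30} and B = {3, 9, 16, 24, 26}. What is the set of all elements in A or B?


A ∪ B = all elements in A or B (or both)
A = {5, 6, 11, 15, 18, 29, 30}
B = {3, 9, 16, 24, 26}
A ∪ B = {3, 5, 6, 9, 11, 15, 16, 18, 24, 26, 29, 30}

A ∪ B = {3, 5, 6, 9, 11, 15, 16, 18, 24, 26, 29, 30}


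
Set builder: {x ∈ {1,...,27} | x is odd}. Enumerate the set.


Checking each candidate:
Condition: odd numbers in {1,...,27}
Result = {1, 3, 5, 7, 9, 11, 13, 15, 17, 19, 21, 23, 25, 27}

{1, 3, 5, 7, 9, 11, 13, 15, 17, 19, 21, 23, 25, 27}


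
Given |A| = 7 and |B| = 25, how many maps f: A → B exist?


Each of |A| = 7 inputs maps to any of |B| = 25 outputs.
# functions = |B|^|A| = 25^7
= 6103515625

Number of functions = 6103515625


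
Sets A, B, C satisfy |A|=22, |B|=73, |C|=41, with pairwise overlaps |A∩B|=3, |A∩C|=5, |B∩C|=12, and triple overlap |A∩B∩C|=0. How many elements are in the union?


|A∪B∪C| = |A|+|B|+|C| - |A∩B|-|A∩C|-|B∩C| + |A∩B∩C|
= 22+73+41 - 3-5-12 + 0
= 136 - 20 + 0
= 116

|A ∪ B ∪ C| = 116


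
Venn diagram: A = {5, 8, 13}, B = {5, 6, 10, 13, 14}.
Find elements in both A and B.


A = {5, 8, 13}
B = {5, 6, 10, 13, 14}
Region: in both A and B
Elements: {5, 13}

Elements in both A and B: {5, 13}


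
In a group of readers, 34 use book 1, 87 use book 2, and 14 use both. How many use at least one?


|A ∪ B| = |A| + |B| - |A ∩ B|
= 34 + 87 - 14
= 107

|A ∪ B| = 107


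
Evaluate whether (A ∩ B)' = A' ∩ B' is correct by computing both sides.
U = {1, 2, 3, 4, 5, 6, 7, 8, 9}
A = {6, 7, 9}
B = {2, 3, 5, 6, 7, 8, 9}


LHS: A ∩ B = {6, 7, 9}
(A ∩ B)' = U \ (A ∩ B) = {1, 2, 3, 4, 5, 8}
A' = {1, 2, 3, 4, 5, 8}, B' = {1, 4}
Claimed RHS: A' ∩ B' = {1, 4}
Identity is INVALID: LHS = {1, 2, 3, 4, 5, 8} but the RHS claimed here equals {1, 4}. The correct form is (A ∩ B)' = A' ∪ B'.

Identity is invalid: (A ∩ B)' = {1, 2, 3, 4, 5, 8} but A' ∩ B' = {1, 4}. The correct De Morgan law is (A ∩ B)' = A' ∪ B'.


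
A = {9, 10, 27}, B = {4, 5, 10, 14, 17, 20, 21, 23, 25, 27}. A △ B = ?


A △ B = (A \ B) ∪ (B \ A) = elements in exactly one of A or B
A \ B = {9}
B \ A = {4, 5, 14, 17, 20, 21, 23, 25}
A △ B = {4, 5, 9, 14, 17, 20, 21, 23, 25}

A △ B = {4, 5, 9, 14, 17, 20, 21, 23, 25}


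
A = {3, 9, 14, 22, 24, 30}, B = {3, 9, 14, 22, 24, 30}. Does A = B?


Two sets are equal iff they have exactly the same elements.
A = {3, 9, 14, 22, 24, 30}
B = {3, 9, 14, 22, 24, 30}
Same elements → A = B

Yes, A = B


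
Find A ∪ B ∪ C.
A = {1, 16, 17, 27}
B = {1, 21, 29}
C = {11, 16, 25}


A ∪ B = {1, 16, 17, 21, 27, 29}
(A ∪ B) ∪ C = {1, 11, 16, 17, 21, 25, 27, 29}

A ∪ B ∪ C = {1, 11, 16, 17, 21, 25, 27, 29}


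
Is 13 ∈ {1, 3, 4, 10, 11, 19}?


A = {1, 3, 4, 10, 11, 19}
Checking if 13 is in A
13 is not in A → False

13 ∉ A


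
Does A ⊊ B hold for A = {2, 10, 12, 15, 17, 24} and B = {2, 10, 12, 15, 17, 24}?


A ⊂ B requires: A ⊆ B AND A ≠ B.
A ⊆ B? Yes
A = B? Yes
A = B, so A is not a PROPER subset.

No, A is not a proper subset of B


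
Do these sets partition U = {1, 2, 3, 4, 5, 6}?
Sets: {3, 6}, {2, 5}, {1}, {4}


A partition requires: (1) non-empty parts, (2) pairwise disjoint, (3) union = U
Parts: {3, 6}, {2, 5}, {1}, {4}
Union of parts: {1, 2, 3, 4, 5, 6}
U = {1, 2, 3, 4, 5, 6}
All non-empty? True
Pairwise disjoint? True
Covers U? True

Yes, valid partition


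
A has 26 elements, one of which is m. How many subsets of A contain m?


Subsets of A containing m correspond to subsets of A \ {m}, which has 25 elements.
Count = 2^(n-1) = 2^25
= 33554432

Number of subsets containing m = 33554432


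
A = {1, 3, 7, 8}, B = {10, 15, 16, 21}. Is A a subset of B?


A ⊆ B means every element of A is in B.
Elements in A not in B: {1, 3, 7, 8}
So A ⊄ B.

No, A ⊄ B


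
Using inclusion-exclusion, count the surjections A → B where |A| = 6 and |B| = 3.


n = |A| = 6, k = |B| = 3. Surjections via inclusion-exclusion:
S(n,k) = Σ(-1)^i × C(k,i) × (k-i)^n, i=0 to k
i=0: (-1)^0×C(3,0)×3^6 = 729
i=1: (-1)^1×C(3,1)×2^6 = -192
i=2: (-1)^2×C(3,2)×1^6 = 3
i=3: (-1)^3×C(3,3)×0^6 = 0
Total = 540

Number of surjections = 540


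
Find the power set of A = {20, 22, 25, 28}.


|A| = 4, so |P(A)| = 2^4 = 16
Enumerate subsets by cardinality (0 to 4):
∅, {20}, {22}, {25}, {28}, {20, 22}, {20, 25}, {20, 28}, {22, 25}, {22, 28}, {25, 28}, {20, 22, 25}, {20, 22, 28}, {20, 25, 28}, {22, 25, 28}, {20, 22, 25, 28}

P(A) has 16 subsets: ∅, {20}, {22}, {25}, {28}, {20, 22}, {20, 25}, {20, 28}, {22, 25}, {22, 28}, {25, 28}, {20, 22, 25}, {20, 22, 28}, {20, 25, 28}, {22, 25, 28}, {20, 22, 25, 28}


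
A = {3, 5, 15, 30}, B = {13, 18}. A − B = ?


A \ B = elements in A but not in B
A = {3, 5, 15, 30}
B = {13, 18}
Remove from A any elements in B
A \ B = {3, 5, 15, 30}

A \ B = {3, 5, 15, 30}


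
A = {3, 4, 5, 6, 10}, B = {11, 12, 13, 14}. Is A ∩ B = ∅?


Disjoint means A ∩ B = ∅.
A ∩ B = ∅
A ∩ B = ∅, so A and B are disjoint.

Yes, A and B are disjoint


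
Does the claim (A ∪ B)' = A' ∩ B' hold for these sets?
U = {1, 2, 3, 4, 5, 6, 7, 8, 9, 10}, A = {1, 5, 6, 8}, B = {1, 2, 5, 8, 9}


LHS: A ∪ B = {1, 2, 5, 6, 8, 9}
(A ∪ B)' = U \ (A ∪ B) = {3, 4, 7, 10}
A' = {2, 3, 4, 7, 9, 10}, B' = {3, 4, 6, 7, 10}
Claimed RHS: A' ∩ B' = {3, 4, 7, 10}
Identity is VALID: LHS = RHS = {3, 4, 7, 10} ✓

Identity is valid. (A ∪ B)' = A' ∩ B' = {3, 4, 7, 10}


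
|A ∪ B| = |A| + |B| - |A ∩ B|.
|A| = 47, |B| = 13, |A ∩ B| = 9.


|A ∪ B| = |A| + |B| - |A ∩ B|
= 47 + 13 - 9
= 51

|A ∪ B| = 51


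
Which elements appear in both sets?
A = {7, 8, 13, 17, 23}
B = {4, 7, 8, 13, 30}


A ∩ B = elements in both A and B
A = {7, 8, 13, 17, 23}
B = {4, 7, 8, 13, 30}
A ∩ B = {7, 8, 13}

A ∩ B = {7, 8, 13}


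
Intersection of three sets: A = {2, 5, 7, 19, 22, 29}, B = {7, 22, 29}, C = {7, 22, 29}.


A ∩ B = {7, 22, 29}
(A ∩ B) ∩ C = {7, 22, 29}

A ∩ B ∩ C = {7, 22, 29}


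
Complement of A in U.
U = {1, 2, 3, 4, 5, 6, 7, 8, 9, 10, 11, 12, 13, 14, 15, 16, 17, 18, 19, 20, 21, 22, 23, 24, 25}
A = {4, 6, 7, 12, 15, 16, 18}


Aᶜ = U \ A = elements in U but not in A
U = {1, 2, 3, 4, 5, 6, 7, 8, 9, 10, 11, 12, 13, 14, 15, 16, 17, 18, 19, 20, 21, 22, 23, 24, 25}
A = {4, 6, 7, 12, 15, 16, 18}
Aᶜ = {1, 2, 3, 5, 8, 9, 10, 11, 13, 14, 17, 19, 20, 21, 22, 23, 24, 25}

Aᶜ = {1, 2, 3, 5, 8, 9, 10, 11, 13, 14, 17, 19, 20, 21, 22, 23, 24, 25}


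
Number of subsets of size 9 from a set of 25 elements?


C(n,k) = n! / (k!(n-k)!)
C(25,9) = 25! / (9!16!)
= 2042975

C(25,9) = 2042975


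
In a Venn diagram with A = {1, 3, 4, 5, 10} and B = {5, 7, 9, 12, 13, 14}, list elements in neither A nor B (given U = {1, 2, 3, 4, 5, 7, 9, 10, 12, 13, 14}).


A = {1, 3, 4, 5, 10}
B = {5, 7, 9, 12, 13, 14}
Region: in neither A nor B (given U = {1, 2, 3, 4, 5, 7, 9, 10, 12, 13, 14})
Elements: {2}

Elements in neither A nor B (given U = {1, 2, 3, 4, 5, 7, 9, 10, 12, 13, 14}): {2}


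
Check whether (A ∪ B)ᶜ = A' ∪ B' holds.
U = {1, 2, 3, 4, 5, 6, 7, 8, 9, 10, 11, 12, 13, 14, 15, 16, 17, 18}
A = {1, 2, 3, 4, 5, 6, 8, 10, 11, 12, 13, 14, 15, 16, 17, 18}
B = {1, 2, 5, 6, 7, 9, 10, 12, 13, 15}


LHS: A ∪ B = {1, 2, 3, 4, 5, 6, 7, 8, 9, 10, 11, 12, 13, 14, 15, 16, 17, 18}
(A ∪ B)' = U \ (A ∪ B) = ∅
A' = {7, 9}, B' = {3, 4, 8, 11, 14, 16, 17, 18}
Claimed RHS: A' ∪ B' = {3, 4, 7, 8, 9, 11, 14, 16, 17, 18}
Identity is INVALID: LHS = ∅ but the RHS claimed here equals {3, 4, 7, 8, 9, 11, 14, 16, 17, 18}. The correct form is (A ∪ B)' = A' ∩ B'.

Identity is invalid: (A ∪ B)' = ∅ but A' ∪ B' = {3, 4, 7, 8, 9, 11, 14, 16, 17, 18}. The correct De Morgan law is (A ∪ B)' = A' ∩ B'.


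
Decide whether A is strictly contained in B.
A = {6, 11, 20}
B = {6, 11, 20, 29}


A ⊂ B requires: A ⊆ B AND A ≠ B.
A ⊆ B? Yes
A = B? No
A ⊂ B: Yes (A is a proper subset of B)

Yes, A ⊂ B


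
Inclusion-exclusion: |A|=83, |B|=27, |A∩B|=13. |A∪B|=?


|A ∪ B| = |A| + |B| - |A ∩ B|
= 83 + 27 - 13
= 97

|A ∪ B| = 97


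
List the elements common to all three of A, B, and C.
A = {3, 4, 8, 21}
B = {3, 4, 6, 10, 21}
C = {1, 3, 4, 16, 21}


A ∩ B = {3, 4, 21}
(A ∩ B) ∩ C = {3, 4, 21}

A ∩ B ∩ C = {3, 4, 21}


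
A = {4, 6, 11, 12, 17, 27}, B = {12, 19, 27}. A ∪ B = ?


A ∪ B = all elements in A or B (or both)
A = {4, 6, 11, 12, 17, 27}
B = {12, 19, 27}
A ∪ B = {4, 6, 11, 12, 17, 19, 27}

A ∪ B = {4, 6, 11, 12, 17, 19, 27}


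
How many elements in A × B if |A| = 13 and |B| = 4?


|A × B| = |A| × |B|
= 13 × 4
= 52

|A × B| = 52


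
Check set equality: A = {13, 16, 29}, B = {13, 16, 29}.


Two sets are equal iff they have exactly the same elements.
A = {13, 16, 29}
B = {13, 16, 29}
Same elements → A = B

Yes, A = B


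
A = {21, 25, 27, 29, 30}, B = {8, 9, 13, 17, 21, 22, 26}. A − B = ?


A \ B = elements in A but not in B
A = {21, 25, 27, 29, 30}
B = {8, 9, 13, 17, 21, 22, 26}
Remove from A any elements in B
A \ B = {25, 27, 29, 30}

A \ B = {25, 27, 29, 30}


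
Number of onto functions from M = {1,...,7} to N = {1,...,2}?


n = |M| = 7, k = |N| = 2. Surjections via inclusion-exclusion:
S(n,k) = Σ(-1)^i × C(k,i) × (k-i)^n, i=0 to k
i=0: (-1)^0×C(2,0)×2^7 = 128
i=1: (-1)^1×C(2,1)×1^7 = -2
i=2: (-1)^2×C(2,2)×0^7 = 0
Total = 126

Number of surjections = 126


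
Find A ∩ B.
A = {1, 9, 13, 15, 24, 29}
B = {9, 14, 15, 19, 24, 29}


A ∩ B = elements in both A and B
A = {1, 9, 13, 15, 24, 29}
B = {9, 14, 15, 19, 24, 29}
A ∩ B = {9, 15, 24, 29}

A ∩ B = {9, 15, 24, 29}


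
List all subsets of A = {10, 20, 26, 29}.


|A| = 4, so |P(A)| = 2^4 = 16
Enumerate subsets by cardinality (0 to 4):
∅, {10}, {20}, {26}, {29}, {10, 20}, {10, 26}, {10, 29}, {20, 26}, {20, 29}, {26, 29}, {10, 20, 26}, {10, 20, 29}, {10, 26, 29}, {20, 26, 29}, {10, 20, 26, 29}

P(A) has 16 subsets: ∅, {10}, {20}, {26}, {29}, {10, 20}, {10, 26}, {10, 29}, {20, 26}, {20, 29}, {26, 29}, {10, 20, 26}, {10, 20, 29}, {10, 26, 29}, {20, 26, 29}, {10, 20, 26, 29}


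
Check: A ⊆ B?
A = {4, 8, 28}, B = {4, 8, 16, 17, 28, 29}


A ⊆ B means every element of A is in B.
All elements of A are in B.
So A ⊆ B.

Yes, A ⊆ B


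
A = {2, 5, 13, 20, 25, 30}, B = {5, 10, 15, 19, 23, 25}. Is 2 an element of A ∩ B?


A = {2, 5, 13, 20, 25, 30}, B = {5, 10, 15, 19, 23, 25}
A ∩ B = elements in both A and B
A ∩ B = {5, 25}
Checking if 2 ∈ A ∩ B
2 is not in A ∩ B → False

2 ∉ A ∩ B


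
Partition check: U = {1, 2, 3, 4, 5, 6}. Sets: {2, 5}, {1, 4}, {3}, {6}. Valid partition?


A partition requires: (1) non-empty parts, (2) pairwise disjoint, (3) union = U
Parts: {2, 5}, {1, 4}, {3}, {6}
Union of parts: {1, 2, 3, 4, 5, 6}
U = {1, 2, 3, 4, 5, 6}
All non-empty? True
Pairwise disjoint? True
Covers U? True

Yes, valid partition


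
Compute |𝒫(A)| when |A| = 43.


Number of subsets = 2^n
= 2^43
= 8796093022208

|P(A)| = 8796093022208


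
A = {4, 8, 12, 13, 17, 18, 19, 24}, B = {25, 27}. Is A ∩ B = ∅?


Disjoint means A ∩ B = ∅.
A ∩ B = ∅
A ∩ B = ∅, so A and B are disjoint.

Yes, A and B are disjoint


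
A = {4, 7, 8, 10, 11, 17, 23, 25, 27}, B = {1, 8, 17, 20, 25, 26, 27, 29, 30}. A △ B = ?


A △ B = (A \ B) ∪ (B \ A) = elements in exactly one of A or B
A \ B = {4, 7, 10, 11, 23}
B \ A = {1, 20, 26, 29, 30}
A △ B = {1, 4, 7, 10, 11, 20, 23, 26, 29, 30}

A △ B = {1, 4, 7, 10, 11, 20, 23, 26, 29, 30}


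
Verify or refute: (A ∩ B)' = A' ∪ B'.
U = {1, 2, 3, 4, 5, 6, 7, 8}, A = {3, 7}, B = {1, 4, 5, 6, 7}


LHS: A ∩ B = {7}
(A ∩ B)' = U \ (A ∩ B) = {1, 2, 3, 4, 5, 6, 8}
A' = {1, 2, 4, 5, 6, 8}, B' = {2, 3, 8}
Claimed RHS: A' ∪ B' = {1, 2, 3, 4, 5, 6, 8}
Identity is VALID: LHS = RHS = {1, 2, 3, 4, 5, 6, 8} ✓

Identity is valid. (A ∩ B)' = A' ∪ B' = {1, 2, 3, 4, 5, 6, 8}


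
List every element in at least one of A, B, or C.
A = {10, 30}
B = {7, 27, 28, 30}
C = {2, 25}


A ∪ B = {7, 10, 27, 28, 30}
(A ∪ B) ∪ C = {2, 7, 10, 25, 27, 28, 30}

A ∪ B ∪ C = {2, 7, 10, 25, 27, 28, 30}


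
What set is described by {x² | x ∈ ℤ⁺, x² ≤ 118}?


Checking each candidate:
Condition: positive perfect squares ≤ 118
Result = {1, 4, 9, 16, 25, 36, 49, 64, 81, 100}

{1, 4, 9, 16, 25, 36, 49, 64, 81, 100}


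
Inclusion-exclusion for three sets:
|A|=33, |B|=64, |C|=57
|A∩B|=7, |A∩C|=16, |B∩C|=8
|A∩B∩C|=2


|A∪B∪C| = |A|+|B|+|C| - |A∩B|-|A∩C|-|B∩C| + |A∩B∩C|
= 33+64+57 - 7-16-8 + 2
= 154 - 31 + 2
= 125

|A ∪ B ∪ C| = 125


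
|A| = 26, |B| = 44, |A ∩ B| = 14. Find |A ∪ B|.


|A ∪ B| = |A| + |B| - |A ∩ B|
= 26 + 44 - 14
= 56

|A ∪ B| = 56


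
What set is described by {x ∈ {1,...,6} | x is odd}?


Checking each candidate:
Condition: odd numbers in {1,...,6}
Result = {1, 3, 5}

{1, 3, 5}


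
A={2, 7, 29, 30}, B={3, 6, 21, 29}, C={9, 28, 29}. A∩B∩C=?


A ∩ B = {29}
(A ∩ B) ∩ C = {29}

A ∩ B ∩ C = {29}


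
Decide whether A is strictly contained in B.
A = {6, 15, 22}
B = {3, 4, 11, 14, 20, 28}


A ⊂ B requires: A ⊆ B AND A ≠ B.
A ⊆ B? No
A ⊄ B, so A is not a proper subset.

No, A is not a proper subset of B


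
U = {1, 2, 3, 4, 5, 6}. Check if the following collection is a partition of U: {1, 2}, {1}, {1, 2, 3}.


A partition requires: (1) non-empty parts, (2) pairwise disjoint, (3) union = U
Parts: {1, 2}, {1}, {1, 2, 3}
Union of parts: {1, 2, 3}
U = {1, 2, 3, 4, 5, 6}
All non-empty? True
Pairwise disjoint? False
Covers U? False

No, not a valid partition


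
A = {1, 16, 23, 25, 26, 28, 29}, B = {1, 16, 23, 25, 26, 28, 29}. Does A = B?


Two sets are equal iff they have exactly the same elements.
A = {1, 16, 23, 25, 26, 28, 29}
B = {1, 16, 23, 25, 26, 28, 29}
Same elements → A = B

Yes, A = B


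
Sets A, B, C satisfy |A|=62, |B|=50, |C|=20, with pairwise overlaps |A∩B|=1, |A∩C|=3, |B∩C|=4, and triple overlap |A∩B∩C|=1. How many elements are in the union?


|A∪B∪C| = |A|+|B|+|C| - |A∩B|-|A∩C|-|B∩C| + |A∩B∩C|
= 62+50+20 - 1-3-4 + 1
= 132 - 8 + 1
= 125

|A ∪ B ∪ C| = 125


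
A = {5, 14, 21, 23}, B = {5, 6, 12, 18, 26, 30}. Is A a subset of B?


A ⊆ B means every element of A is in B.
Elements in A not in B: {14, 21, 23}
So A ⊄ B.

No, A ⊄ B


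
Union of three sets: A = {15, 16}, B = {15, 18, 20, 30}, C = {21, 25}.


A ∪ B = {15, 16, 18, 20, 30}
(A ∪ B) ∪ C = {15, 16, 18, 20, 21, 25, 30}

A ∪ B ∪ C = {15, 16, 18, 20, 21, 25, 30}


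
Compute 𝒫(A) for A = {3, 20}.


|A| = 2, so |P(A)| = 2^2 = 4
Enumerate subsets by cardinality (0 to 2):
∅, {3}, {20}, {3, 20}

P(A) has 4 subsets: ∅, {3}, {20}, {3, 20}


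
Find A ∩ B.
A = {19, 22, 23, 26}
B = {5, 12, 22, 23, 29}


A ∩ B = elements in both A and B
A = {19, 22, 23, 26}
B = {5, 12, 22, 23, 29}
A ∩ B = {22, 23}

A ∩ B = {22, 23}


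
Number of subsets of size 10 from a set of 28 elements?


C(n,k) = n! / (k!(n-k)!)
C(28,10) = 28! / (10!18!)
= 13123110

C(28,10) = 13123110


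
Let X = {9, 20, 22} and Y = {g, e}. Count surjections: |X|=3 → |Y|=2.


n = |X| = 3, k = |Y| = 2. Surjections via inclusion-exclusion:
S(n,k) = Σ(-1)^i × C(k,i) × (k-i)^n, i=0 to k
i=0: (-1)^0×C(2,0)×2^3 = 8
i=1: (-1)^1×C(2,1)×1^3 = -2
i=2: (-1)^2×C(2,2)×0^3 = 0
Total = 6

Number of surjections = 6


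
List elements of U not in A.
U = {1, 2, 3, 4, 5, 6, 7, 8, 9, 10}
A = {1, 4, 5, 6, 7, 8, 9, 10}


Aᶜ = U \ A = elements in U but not in A
U = {1, 2, 3, 4, 5, 6, 7, 8, 9, 10}
A = {1, 4, 5, 6, 7, 8, 9, 10}
Aᶜ = {2, 3}

Aᶜ = {2, 3}


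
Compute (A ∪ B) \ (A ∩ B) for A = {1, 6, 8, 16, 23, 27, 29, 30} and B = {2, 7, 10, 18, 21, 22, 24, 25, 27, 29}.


A △ B = (A \ B) ∪ (B \ A) = elements in exactly one of A or B
A \ B = {1, 6, 8, 16, 23, 30}
B \ A = {2, 7, 10, 18, 21, 22, 24, 25}
A △ B = {1, 2, 6, 7, 8, 10, 16, 18, 21, 22, 23, 24, 25, 30}

A △ B = {1, 2, 6, 7, 8, 10, 16, 18, 21, 22, 23, 24, 25, 30}


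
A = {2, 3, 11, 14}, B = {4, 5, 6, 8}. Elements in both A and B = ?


A = {2, 3, 11, 14}
B = {4, 5, 6, 8}
Region: in both A and B
Elements: ∅

Elements in both A and B: ∅


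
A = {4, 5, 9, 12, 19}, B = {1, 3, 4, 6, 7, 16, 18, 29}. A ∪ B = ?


A ∪ B = all elements in A or B (or both)
A = {4, 5, 9, 12, 19}
B = {1, 3, 4, 6, 7, 16, 18, 29}
A ∪ B = {1, 3, 4, 5, 6, 7, 9, 12, 16, 18, 19, 29}

A ∪ B = {1, 3, 4, 5, 6, 7, 9, 12, 16, 18, 19, 29}


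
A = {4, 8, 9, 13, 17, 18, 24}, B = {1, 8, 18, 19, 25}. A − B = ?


A \ B = elements in A but not in B
A = {4, 8, 9, 13, 17, 18, 24}
B = {1, 8, 18, 19, 25}
Remove from A any elements in B
A \ B = {4, 9, 13, 17, 24}

A \ B = {4, 9, 13, 17, 24}


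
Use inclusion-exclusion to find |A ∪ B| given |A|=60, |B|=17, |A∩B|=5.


|A ∪ B| = |A| + |B| - |A ∩ B|
= 60 + 17 - 5
= 72

|A ∪ B| = 72


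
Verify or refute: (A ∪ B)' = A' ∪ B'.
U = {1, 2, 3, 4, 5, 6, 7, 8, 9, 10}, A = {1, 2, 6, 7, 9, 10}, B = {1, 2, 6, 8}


LHS: A ∪ B = {1, 2, 6, 7, 8, 9, 10}
(A ∪ B)' = U \ (A ∪ B) = {3, 4, 5}
A' = {3, 4, 5, 8}, B' = {3, 4, 5, 7, 9, 10}
Claimed RHS: A' ∪ B' = {3, 4, 5, 7, 8, 9, 10}
Identity is INVALID: LHS = {3, 4, 5} but the RHS claimed here equals {3, 4, 5, 7, 8, 9, 10}. The correct form is (A ∪ B)' = A' ∩ B'.

Identity is invalid: (A ∪ B)' = {3, 4, 5} but A' ∪ B' = {3, 4, 5, 7, 8, 9, 10}. The correct De Morgan law is (A ∪ B)' = A' ∩ B'.


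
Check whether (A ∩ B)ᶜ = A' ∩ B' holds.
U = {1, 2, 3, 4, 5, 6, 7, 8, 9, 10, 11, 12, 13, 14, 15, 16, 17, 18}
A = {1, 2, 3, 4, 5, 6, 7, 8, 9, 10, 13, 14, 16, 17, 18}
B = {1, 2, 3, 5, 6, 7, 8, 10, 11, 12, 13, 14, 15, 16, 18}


LHS: A ∩ B = {1, 2, 3, 5, 6, 7, 8, 10, 13, 14, 16, 18}
(A ∩ B)' = U \ (A ∩ B) = {4, 9, 11, 12, 15, 17}
A' = {11, 12, 15}, B' = {4, 9, 17}
Claimed RHS: A' ∩ B' = ∅
Identity is INVALID: LHS = {4, 9, 11, 12, 15, 17} but the RHS claimed here equals ∅. The correct form is (A ∩ B)' = A' ∪ B'.

Identity is invalid: (A ∩ B)' = {4, 9, 11, 12, 15, 17} but A' ∩ B' = ∅. The correct De Morgan law is (A ∩ B)' = A' ∪ B'.


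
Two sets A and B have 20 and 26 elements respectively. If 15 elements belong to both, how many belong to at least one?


|A ∪ B| = |A| + |B| - |A ∩ B|
= 20 + 26 - 15
= 31

|A ∪ B| = 31


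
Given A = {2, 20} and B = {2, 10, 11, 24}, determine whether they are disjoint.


Disjoint means A ∩ B = ∅.
A ∩ B = {2}
A ∩ B ≠ ∅, so A and B are NOT disjoint.

No, A and B are not disjoint (A ∩ B = {2})


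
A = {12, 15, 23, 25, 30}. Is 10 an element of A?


A = {12, 15, 23, 25, 30}
Checking if 10 is in A
10 is not in A → False

10 ∉ A


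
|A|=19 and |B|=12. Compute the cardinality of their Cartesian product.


|A × B| = |A| × |B|
= 19 × 12
= 228

|A × B| = 228


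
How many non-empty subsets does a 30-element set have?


Total subsets = 2^n = 2^30 = 1073741824
Non-empty subsets exclude the empty set: 2^n - 1
= 1073741824 - 1
= 1073741823

Number of non-empty subsets = 1073741823


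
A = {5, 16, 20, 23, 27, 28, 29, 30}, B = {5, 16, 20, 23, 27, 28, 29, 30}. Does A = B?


Two sets are equal iff they have exactly the same elements.
A = {5, 16, 20, 23, 27, 28, 29, 30}
B = {5, 16, 20, 23, 27, 28, 29, 30}
Same elements → A = B

Yes, A = B


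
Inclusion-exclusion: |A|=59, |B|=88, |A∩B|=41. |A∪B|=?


|A ∪ B| = |A| + |B| - |A ∩ B|
= 59 + 88 - 41
= 106

|A ∪ B| = 106


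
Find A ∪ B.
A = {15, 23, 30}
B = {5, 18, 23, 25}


A ∪ B = all elements in A or B (or both)
A = {15, 23, 30}
B = {5, 18, 23, 25}
A ∪ B = {5, 15, 18, 23, 25, 30}

A ∪ B = {5, 15, 18, 23, 25, 30}


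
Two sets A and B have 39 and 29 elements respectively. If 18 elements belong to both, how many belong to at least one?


|A ∪ B| = |A| + |B| - |A ∩ B|
= 39 + 29 - 18
= 50

|A ∪ B| = 50


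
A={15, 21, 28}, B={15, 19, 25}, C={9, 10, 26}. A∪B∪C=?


A ∪ B = {15, 19, 21, 25, 28}
(A ∪ B) ∪ C = {9, 10, 15, 19, 21, 25, 26, 28}

A ∪ B ∪ C = {9, 10, 15, 19, 21, 25, 26, 28}


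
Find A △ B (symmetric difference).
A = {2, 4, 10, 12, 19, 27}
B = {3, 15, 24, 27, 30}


A △ B = (A \ B) ∪ (B \ A) = elements in exactly one of A or B
A \ B = {2, 4, 10, 12, 19}
B \ A = {3, 15, 24, 30}
A △ B = {2, 3, 4, 10, 12, 15, 19, 24, 30}

A △ B = {2, 3, 4, 10, 12, 15, 19, 24, 30}


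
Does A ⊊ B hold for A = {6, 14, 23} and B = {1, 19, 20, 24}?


A ⊂ B requires: A ⊆ B AND A ≠ B.
A ⊆ B? No
A ⊄ B, so A is not a proper subset.

No, A is not a proper subset of B


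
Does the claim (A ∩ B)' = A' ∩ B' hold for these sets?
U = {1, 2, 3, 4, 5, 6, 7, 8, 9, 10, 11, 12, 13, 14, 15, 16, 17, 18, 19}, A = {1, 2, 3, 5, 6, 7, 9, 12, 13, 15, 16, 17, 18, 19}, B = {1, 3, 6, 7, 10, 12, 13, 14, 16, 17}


LHS: A ∩ B = {1, 3, 6, 7, 12, 13, 16, 17}
(A ∩ B)' = U \ (A ∩ B) = {2, 4, 5, 8, 9, 10, 11, 14, 15, 18, 19}
A' = {4, 8, 10, 11, 14}, B' = {2, 4, 5, 8, 9, 11, 15, 18, 19}
Claimed RHS: A' ∩ B' = {4, 8, 11}
Identity is INVALID: LHS = {2, 4, 5, 8, 9, 10, 11, 14, 15, 18, 19} but the RHS claimed here equals {4, 8, 11}. The correct form is (A ∩ B)' = A' ∪ B'.

Identity is invalid: (A ∩ B)' = {2, 4, 5, 8, 9, 10, 11, 14, 15, 18, 19} but A' ∩ B' = {4, 8, 11}. The correct De Morgan law is (A ∩ B)' = A' ∪ B'.
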